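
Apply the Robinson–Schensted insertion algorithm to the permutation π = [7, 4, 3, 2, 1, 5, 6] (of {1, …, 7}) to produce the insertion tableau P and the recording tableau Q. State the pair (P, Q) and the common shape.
P = [1, 5, 6] / [2] / [3] / [4] / [7];  Q = [1, 6, 7] / [2] / [3] / [4] / [5];  common shape = (3, 1, 1, 1, 1)

Row-insert the values π_1, π_2, … into P one at a time, bumping the leftmost entry strictly greater than the inserted value down to the next row. The recording tableau Q records, in position (i, j), the step at which that cell was added to P.
  Insert 7 (step 1): P = [7];  Q = [1]
  Insert 4 (step 2): P = [4] / [7];  Q = [1] / [2]
  Insert 3 (step 3): P = [3] / [4] / [7];  Q = [1] / [2] / [3]
  Insert 2 (step 4): P = [2] / [3] / [4] / [7];  Q = [1] / [2] / [3] / [4]
  Insert 1 (step 5): P = [1] / [2] / [3] / [4] / [7];  Q = [1] / [2] / [3] / [4] / [5]
  Insert 5 (step 6): P = [1, 5] / [2] / [3] / [4] / [7];  Q = [1, 6] / [2] / [3] / [4] / [5]
  Insert 6 (step 7): P = [1, 5, 6] / [2] / [3] / [4] / [7];  Q = [1, 6, 7] / [2] / [3] / [4] / [5]
Final shape: (3, 1, 1, 1, 1).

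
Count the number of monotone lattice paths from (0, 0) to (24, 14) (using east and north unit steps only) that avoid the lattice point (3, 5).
Number of paths = 8868353700

Total paths from (0, 0) to (24, 14): C(38, 24) = 9669554100. Paths through (3, 5): (paths (0, 0) → (3, 5)) × (paths (3, 5) → (24, 14)) = C(8, 3) · C(30, 21) = 56 · 14307150 = 801200400. Avoidance count = 9669554100 − 801200400 = 8868353700.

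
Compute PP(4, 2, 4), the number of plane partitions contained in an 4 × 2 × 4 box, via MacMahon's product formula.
PP(4, 2, 4) = 1764

Evaluate the triple product over i = 1..4, j = 1..2, k = 1..4. The factors are (2/1) · (3/2) · (4/3) · (5/4) · (3/2) · (4/3) · (5/4) · (6/5) · … (32 factors total). The numerators and denominators telescope so the product is an integer; carrying out the multiplication exactly gives PP(4, 2, 4) = 1764.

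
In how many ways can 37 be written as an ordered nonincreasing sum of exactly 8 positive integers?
p(37, 8 parts) = 2104

Partitions of n into exactly k parts are in bijection with partitions of n − k into at most k parts (subtract 1 from each part). So p(37, exactly 8) = p(29, parts ≤ 8). Computing via the recurrence p(m, j) = p(m, j−1) + p(m−j, j) gives 2104.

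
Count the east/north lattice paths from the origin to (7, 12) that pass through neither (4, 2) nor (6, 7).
Number of paths = 37692

Inclusion–exclusion. Total paths: C(19, 7) = 50388. Through P₁: C(6, 4)·C(13, 3) = 4290. Through P₂: C(13, 6)·C(6, 1) = 10296. Since P₁ is strictly southwest of P₂, a monotone path through both must visit P₁ then P₂; paths through both = C(6, 4)·C(7, 2)·C(6, 1) = 1890. Avoid both = 50388 − 4290 − 10296 + 1890 = 37692.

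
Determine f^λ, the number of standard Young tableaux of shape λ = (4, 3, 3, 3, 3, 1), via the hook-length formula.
# SYT of shape (4, 3, 3, 3, 3, 1) = 388960

Hook-length formula: f^λ = n! / Π hook(c), product over all cells c of the Young diagram. For λ = (4, 3, 3, 3, 3, 1), n = 17 boxes. Hook lengths by row (left-to-right, top-to-bottom): [9, 7, 6, 1]; [7, 5, 4]; [6, 4, 3]; [5, 3, 2]; [4, 2, 1]; [1]. Product of hooks = 914457600. So f^λ = 17! / 914457600 = 355687428096000 / 914457600 = 388960.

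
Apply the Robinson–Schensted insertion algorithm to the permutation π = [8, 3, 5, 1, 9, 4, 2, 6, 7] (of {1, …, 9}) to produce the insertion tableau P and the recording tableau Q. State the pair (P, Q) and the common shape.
P = [1, 2, 6, 7] / [3, 4, 9] / [5] / [8];  Q = [1, 3, 5, 9] / [2, 6, 8] / [4] / [7];  common shape = (4, 3, 1, 1)

Row-insert the values π_1, π_2, … into P one at a time, bumping the leftmost entry strictly greater than the inserted value down to the next row. The recording tableau Q records, in position (i, j), the step at which that cell was added to P.
  Insert 8 (step 1): P = [8];  Q = [1]
  Insert 3 (step 2): P = [3] / [8];  Q = [1] / [2]
  Insert 5 (step 3): P = [3, 5] / [8];  Q = [1, 3] / [2]
  Insert 1 (step 4): P = [1, 5] / [3] / [8];  Q = [1, 3] / [2] / [4]
  Insert 9 (step 5): P = [1, 5, 9] / [3] / [8];  Q = [1, 3, 5] / [2] / [4]
  Insert 4 (step 6): P = [1, 4, 9] / [3, 5] / [8];  Q = [1, 3, 5] / [2, 6] / [4]
  Insert 2 (step 7): P = [1, 2, 9] / [3, 4] / [5] / [8];  Q = [1, 3, 5] / [2, 6] / [4] / [7]
  Insert 6 (step 8): P = [1, 2, 6] / [3, 4, 9] / [5] / [8];  Q = [1, 3, 5] / [2, 6, 8] / [4] / [7]
  Insert 7 (step 9): P = [1, 2, 6, 7] / [3, 4, 9] / [5] / [8];  Q = [1, 3, 5, 9] / [2, 6, 8] / [4] / [7]
Final shape: (4, 3, 1, 1).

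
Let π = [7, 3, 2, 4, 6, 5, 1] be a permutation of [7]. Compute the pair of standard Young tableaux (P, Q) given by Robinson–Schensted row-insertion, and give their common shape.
P = [1, 4, 5] / [2, 6] / [3] / [7];  Q = [1, 4, 5] / [2, 6] / [3] / [7];  common shape = (3, 2, 1, 1)

Row-insert the values π_1, π_2, … into P one at a time, bumping the leftmost entry strictly greater than the inserted value down to the next row. The recording tableau Q records, in position (i, j), the step at which that cell was added to P.
  Insert 7 (step 1): P = [7];  Q = [1]
  Insert 3 (step 2): P = [3] / [7];  Q = [1] / [2]
  Insert 2 (step 3): P = [2] / [3] / [7];  Q = [1] / [2] / [3]
  Insert 4 (step 4): P = [2, 4] / [3] / [7];  Q = [1, 4] / [2] / [3]
  Insert 6 (step 5): P = [2, 4, 6] / [3] / [7];  Q = [1, 4, 5] / [2] / [3]
  Insert 5 (step 6): P = [2, 4, 5] / [3, 6] / [7];  Q = [1, 4, 5] / [2, 6] / [3]
  Insert 1 (step 7): P = [1, 4, 5] / [2, 6] / [3] / [7];  Q = [1, 4, 5] / [2, 6] / [3] / [7]
Final shape: (3, 2, 1, 1).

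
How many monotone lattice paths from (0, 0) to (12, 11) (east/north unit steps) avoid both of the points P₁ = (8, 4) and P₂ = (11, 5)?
Number of paths = 1172012

Inclusion–exclusion. Total paths: C(23, 12) = 1352078. Through P₁: C(12, 8)·C(11, 4) = 163350. Through P₂: C(16, 11)·C(7, 1) = 30576. Since P₁ is strictly southwest of P₂, a monotone path through both must visit P₁ then P₂; paths through both = C(12, 8)·C(4, 3)·C(7, 1) = 13860. Avoid both = 1352078 − 163350 − 30576 + 13860 = 1172012.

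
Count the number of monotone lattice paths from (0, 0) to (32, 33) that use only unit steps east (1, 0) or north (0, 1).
Number of paths = 3609714217008132870

A monotone lattice path from (0, 0) to (32, 33) consists of 32 east steps and 33 north steps in some order, so it is determined by which 32 of the 65 steps are east. The count is C(65, 32) = 3609714217008132870.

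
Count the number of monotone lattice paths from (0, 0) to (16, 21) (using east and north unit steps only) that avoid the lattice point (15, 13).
Number of paths = 12538795230

Total paths from (0, 0) to (16, 21): C(37, 16) = 12875774670. Paths through (15, 13): (paths (0, 0) → (15, 13)) × (paths (15, 13) → (16, 21)) = C(28, 15) · C(9, 1) = 37442160 · 9 = 336979440. Avoidance count = 12875774670 − 336979440 = 12538795230.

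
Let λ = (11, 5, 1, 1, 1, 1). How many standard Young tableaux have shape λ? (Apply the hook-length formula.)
# SYT of shape (11, 5, 1, 1, 1, 1) = 5143775

Hook-length formula: f^λ = n! / Π hook(c), product over all cells c of the Young diagram. For λ = (11, 5, 1, 1, 1, 1), n = 20 boxes. Hook lengths by row (left-to-right, top-to-bottom): [16, 11, 10, 9, 8, 6, 5, 4, 3, 2, 1]; [9, 4, 3, 2, 1]; [4]; [3]; [2]; [1]. Product of hooks = 472979865600. So f^λ = 20! / 472979865600 = 2432902008176640000 / 472979865600 = 5143775.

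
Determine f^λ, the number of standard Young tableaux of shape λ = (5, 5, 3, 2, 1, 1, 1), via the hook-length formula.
# SYT of shape (5, 5, 3, 2, 1, 1, 1) = 9165312

Hook-length formula: f^λ = n! / Π hook(c), product over all cells c of the Young diagram. For λ = (5, 5, 3, 2, 1, 1, 1), n = 18 boxes. Hook lengths by row (left-to-right, top-to-bottom): [11, 7, 5, 3, 2]; [10, 6, 4, 2, 1]; [7, 3, 1]; [5, 1]; [3]; [2]; [1]. Product of hooks = 698544000. So f^λ = 18! / 698544000 = 6402373705728000 / 698544000 = 9165312.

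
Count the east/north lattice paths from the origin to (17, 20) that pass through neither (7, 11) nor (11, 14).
Number of paths = 9876081798

Inclusion–exclusion. Total paths: C(37, 17) = 15905368710. Through P₁: C(18, 7)·C(19, 10) = 2939837472. Through P₂: C(25, 11)·C(12, 6) = 4118637600. Since P₁ is strictly southwest of P₂, a monotone path through both must visit P₁ then P₂; paths through both = C(18, 7)·C(7, 4)·C(12, 6) = 1029188160. Avoid both = 15905368710 − 2939837472 − 4118637600 + 1029188160 = 9876081798.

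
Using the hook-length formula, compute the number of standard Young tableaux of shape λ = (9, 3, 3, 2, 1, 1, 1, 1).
# SYT of shape (9, 3, 3, 2, 1, 1, 1, 1) = 180032125

Hook-length formula: f^λ = n! / Π hook(c), product over all cells c of the Young diagram. For λ = (9, 3, 3, 2, 1, 1, 1, 1), n = 21 boxes. Hook lengths by row (left-to-right, top-to-bottom): [16, 11, 9, 6, 5, 4, 3, 2, 1]; [9, 4, 2]; [8, 3, 1]; [6, 1]; [4]; [3]; [2]; [1]. Product of hooks = 283787919360. So f^λ = 21! / 283787919360 = 51090942171709440000 / 283787919360 = 180032125.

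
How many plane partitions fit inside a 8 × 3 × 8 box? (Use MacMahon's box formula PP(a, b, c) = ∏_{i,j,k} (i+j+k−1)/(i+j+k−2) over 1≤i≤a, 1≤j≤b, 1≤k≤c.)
PP(8, 3, 8) = 33803832920

Evaluate the triple product over i = 1..8, j = 1..3, k = 1..8. The factors are (2/1) · (3/2) · (4/3) · (5/4) · (6/5) · (7/6) · (8/7) · (9/8) · … (192 factors total). The numerators and denominators telescope so the product is an integer; carrying out the multiplication exactly gives PP(8, 3, 8) = 33803832920.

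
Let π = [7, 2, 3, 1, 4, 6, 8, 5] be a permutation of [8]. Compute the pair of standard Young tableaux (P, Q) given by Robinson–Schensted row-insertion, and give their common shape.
P = [1, 3, 4, 5, 8] / [2, 6] / [7];  Q = [1, 3, 5, 6, 7] / [2, 8] / [4];  common shape = (5, 2, 1)

Row-insert the values π_1, π_2, … into P one at a time, bumping the leftmost entry strictly greater than the inserted value down to the next row. The recording tableau Q records, in position (i, j), the step at which that cell was added to P.
  Insert 7 (step 1): P = [7];  Q = [1]
  Insert 2 (step 2): P = [2] / [7];  Q = [1] / [2]
  Insert 3 (step 3): P = [2, 3] / [7];  Q = [1, 3] / [2]
  Insert 1 (step 4): P = [1, 3] / [2] / [7];  Q = [1, 3] / [2] / [4]
  Insert 4 (step 5): P = [1, 3, 4] / [2] / [7];  Q = [1, 3, 5] / [2] / [4]
  Insert 6 (step 6): P = [1, 3, 4, 6] / [2] / [7];  Q = [1, 3, 5, 6] / [2] / [4]
  Insert 8 (step 7): P = [1, 3, 4, 6, 8] / [2] / [7];  Q = [1, 3, 5, 6, 7] / [2] / [4]
  Insert 5 (step 8): P = [1, 3, 4, 5, 8] / [2, 6] / [7];  Q = [1, 3, 5, 6, 7] / [2, 8] / [4]
Final shape: (5, 2, 1).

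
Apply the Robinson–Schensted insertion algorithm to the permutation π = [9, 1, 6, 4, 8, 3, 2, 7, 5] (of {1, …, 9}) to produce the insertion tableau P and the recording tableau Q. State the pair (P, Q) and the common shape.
P = [1, 2, 5] / [3, 7] / [4, 8] / [6] / [9];  Q = [1, 3, 5] / [2, 8] / [4, 9] / [6] / [7];  common shape = (3, 2, 2, 1, 1)

Row-insert the values π_1, π_2, … into P one at a time, bumping the leftmost entry strictly greater than the inserted value down to the next row. The recording tableau Q records, in position (i, j), the step at which that cell was added to P.
  Insert 9 (step 1): P = [9];  Q = [1]
  Insert 1 (step 2): P = [1] / [9];  Q = [1] / [2]
  Insert 6 (step 3): P = [1, 6] / [9];  Q = [1, 3] / [2]
  Insert 4 (step 4): P = [1, 4] / [6] / [9];  Q = [1, 3] / [2] / [4]
  Insert 8 (step 5): P = [1, 4, 8] / [6] / [9];  Q = [1, 3, 5] / [2] / [4]
  Insert 3 (step 6): P = [1, 3, 8] / [4] / [6] / [9];  Q = [1, 3, 5] / [2] / [4] / [6]
  Insert 2 (step 7): P = [1, 2, 8] / [3] / [4] / [6] / [9];  Q = [1, 3, 5] / [2] / [4] / [6] / [7]
  Insert 7 (step 8): P = [1, 2, 7] / [3, 8] / [4] / [6] / [9];  Q = [1, 3, 5] / [2, 8] / [4] / [6] / [7]
  Insert 5 (step 9): P = [1, 2, 5] / [3, 7] / [4, 8] / [6] / [9];  Q = [1, 3, 5] / [2, 8] / [4, 9] / [6] / [7]
Final shape: (3, 2, 2, 1, 1).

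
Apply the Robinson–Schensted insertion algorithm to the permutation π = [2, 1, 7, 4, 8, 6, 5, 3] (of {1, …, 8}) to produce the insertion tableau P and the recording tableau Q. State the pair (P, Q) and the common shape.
P = [1, 3, 5] / [2, 4, 8] / [6] / [7];  Q = [1, 3, 5] / [2, 4, 6] / [7] / [8];  common shape = (3, 3, 1, 1)

Row-insert the values π_1, π_2, … into P one at a time, bumping the leftmost entry strictly greater than the inserted value down to the next row. The recording tableau Q records, in position (i, j), the step at which that cell was added to P.
  Insert 2 (step 1): P = [2];  Q = [1]
  Insert 1 (step 2): P = [1] / [2];  Q = [1] / [2]
  Insert 7 (step 3): P = [1, 7] / [2];  Q = [1, 3] / [2]
  Insert 4 (step 4): P = [1, 4] / [2, 7];  Q = [1, 3] / [2, 4]
  Insert 8 (step 5): P = [1, 4, 8] / [2, 7];  Q = [1, 3, 5] / [2, 4]
  Insert 6 (step 6): P = [1, 4, 6] / [2, 7, 8];  Q = [1, 3, 5] / [2, 4, 6]
  Insert 5 (step 7): P = [1, 4, 5] / [2, 6, 8] / [7];  Q = [1, 3, 5] / [2, 4, 6] / [7]
  Insert 3 (step 8): P = [1, 3, 5] / [2, 4, 8] / [6] / [7];  Q = [1, 3, 5] / [2, 4, 6] / [7] / [8]
Final shape: (3, 3, 1, 1).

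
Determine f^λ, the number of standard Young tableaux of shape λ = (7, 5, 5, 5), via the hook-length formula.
# SYT of shape (7, 5, 5, 5) = 85357272

Hook-length formula: f^λ = n! / Π hook(c), product over all cells c of the Young diagram. For λ = (7, 5, 5, 5), n = 22 boxes. Hook lengths by row (left-to-right, top-to-bottom): [10, 9, 8, 7, 6, 2, 1]; [7, 6, 5, 4, 3]; [6, 5, 4, 3, 2]; [5, 4, 3, 2, 1]. Product of hooks = 13168189440000. So f^λ = 22! / 13168189440000 = 1124000727777607680000 / 13168189440000 = 85357272.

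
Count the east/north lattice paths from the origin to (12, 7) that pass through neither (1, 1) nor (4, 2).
Number of paths = 16627

Inclusion–exclusion. Total paths: C(19, 12) = 50388. Through P₁: C(2, 1)·C(17, 11) = 24752. Through P₂: C(6, 4)·C(13, 8) = 19305. Since P₁ is strictly southwest of P₂, a monotone path through both must visit P₁ then P₂; paths through both = C(2, 1)·C(4, 3)·C(13, 8) = 10296. Avoid both = 50388 − 24752 − 19305 + 10296 = 16627.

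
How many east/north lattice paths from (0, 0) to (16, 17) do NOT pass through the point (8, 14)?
Number of paths = 1114041060

Total paths from (0, 0) to (16, 17): C(33, 16) = 1166803110. Paths through (8, 14): (paths (0, 0) → (8, 14)) × (paths (8, 14) → (16, 17)) = C(22, 8) · C(11, 8) = 319770 · 165 = 52762050. Avoidance count = 1166803110 − 52762050 = 1114041060.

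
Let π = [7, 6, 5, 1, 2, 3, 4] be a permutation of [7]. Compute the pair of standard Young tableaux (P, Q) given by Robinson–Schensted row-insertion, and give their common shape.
P = [1, 2, 3, 4] / [5] / [6] / [7];  Q = [1, 5, 6, 7] / [2] / [3] / [4];  common shape = (4, 1, 1, 1)

Row-insert the values π_1, π_2, … into P one at a time, bumping the leftmost entry strictly greater than the inserted value down to the next row. The recording tableau Q records, in position (i, j), the step at which that cell was added to P.
  Insert 7 (step 1): P = [7];  Q = [1]
  Insert 6 (step 2): P = [6] / [7];  Q = [1] / [2]
  Insert 5 (step 3): P = [5] / [6] / [7];  Q = [1] / [2] / [3]
  Insert 1 (step 4): P = [1] / [5] / [6] / [7];  Q = [1] / [2] / [3] / [4]
  Insert 2 (step 5): P = [1, 2] / [5] / [6] / [7];  Q = [1, 5] / [2] / [3] / [4]
  Insert 3 (step 6): P = [1, 2, 3] / [5] / [6] / [7];  Q = [1, 5, 6] / [2] / [3] / [4]
  Insert 4 (step 7): P = [1, 2, 3, 4] / [5] / [6] / [7];  Q = [1, 5, 6, 7] / [2] / [3] / [4]
Final shape: (4, 1, 1, 1).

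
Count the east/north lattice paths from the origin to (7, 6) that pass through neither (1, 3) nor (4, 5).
Number of paths = 1036

Inclusion–exclusion. Total paths: C(13, 7) = 1716. Through P₁: C(4, 1)·C(9, 6) = 336. Through P₂: C(9, 4)·C(4, 3) = 504. Since P₁ is strictly southwest of P₂, a monotone path through both must visit P₁ then P₂; paths through both = C(4, 1)·C(5, 3)·C(4, 3) = 160. Avoid both = 1716 − 336 − 504 + 160 = 1036.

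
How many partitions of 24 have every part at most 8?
p(24, parts ≤ 8) = 919

Use the recurrence p(n, m) = p(n, m−1) + p(n−m, m): either the largest part is < m (count p(n, m−1)) or the largest part is exactly m (remove one copy of m, count p(n−m, m)). With p(0, ·) = 1 this gives p(24, parts ≤ 8) = 919. (By conjugating Young diagrams, this also counts partitions of 24 into at most 8 parts.)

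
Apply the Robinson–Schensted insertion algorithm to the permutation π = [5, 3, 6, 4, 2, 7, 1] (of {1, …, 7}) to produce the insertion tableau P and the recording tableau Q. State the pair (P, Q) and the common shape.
P = [1, 4, 7] / [2, 6] / [3] / [5];  Q = [1, 3, 6] / [2, 4] / [5] / [7];  common shape = (3, 2, 1, 1)

Row-insert the values π_1, π_2, … into P one at a time, bumping the leftmost entry strictly greater than the inserted value down to the next row. The recording tableau Q records, in position (i, j), the step at which that cell was added to P.
  Insert 5 (step 1): P = [5];  Q = [1]
  Insert 3 (step 2): P = [3] / [5];  Q = [1] / [2]
  Insert 6 (step 3): P = [3, 6] / [5];  Q = [1, 3] / [2]
  Insert 4 (step 4): P = [3, 4] / [5, 6];  Q = [1, 3] / [2, 4]
  Insert 2 (step 5): P = [2, 4] / [3, 6] / [5];  Q = [1, 3] / [2, 4] / [5]
  Insert 7 (step 6): P = [2, 4, 7] / [3, 6] / [5];  Q = [1, 3, 6] / [2, 4] / [5]
  Insert 1 (step 7): P = [1, 4, 7] / [2, 6] / [3] / [5];  Q = [1, 3, 6] / [2, 4] / [5] / [7]
Final shape: (3, 2, 1, 1).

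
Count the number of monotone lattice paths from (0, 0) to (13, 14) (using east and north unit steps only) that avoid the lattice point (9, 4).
Number of paths = 19342585

Total paths from (0, 0) to (13, 14): C(27, 13) = 20058300. Paths through (9, 4): (paths (0, 0) → (9, 4)) × (paths (9, 4) → (13, 14)) = C(13, 9) · C(14, 4) = 715 · 1001 = 715715. Avoidance count = 20058300 − 715715 = 19342585.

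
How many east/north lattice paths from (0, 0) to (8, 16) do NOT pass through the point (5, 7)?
Number of paths = 561231

Total paths from (0, 0) to (8, 16): C(24, 8) = 735471. Paths through (5, 7): (paths (0, 0) → (5, 7)) × (paths (5, 7) → (8, 16)) = C(12, 5) · C(12, 3) = 792 · 220 = 174240. Avoidance count = 735471 − 174240 = 561231.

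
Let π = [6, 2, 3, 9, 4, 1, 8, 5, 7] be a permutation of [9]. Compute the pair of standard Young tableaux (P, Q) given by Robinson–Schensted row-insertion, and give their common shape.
P = [1, 3, 4, 5, 7] / [2, 8] / [6, 9];  Q = [1, 3, 4, 7, 9] / [2, 5] / [6, 8];  common shape = (5, 2, 2)

Row-insert the values π_1, π_2, … into P one at a time, bumping the leftmost entry strictly greater than the inserted value down to the next row. The recording tableau Q records, in position (i, j), the step at which that cell was added to P.
  Insert 6 (step 1): P = [6];  Q = [1]
  Insert 2 (step 2): P = [2] / [6];  Q = [1] / [2]
  Insert 3 (step 3): P = [2, 3] / [6];  Q = [1, 3] / [2]
  Insert 9 (step 4): P = [2, 3, 9] / [6];  Q = [1, 3, 4] / [2]
  Insert 4 (step 5): P = [2, 3, 4] / [6, 9];  Q = [1, 3, 4] / [2, 5]
  Insert 1 (step 6): P = [1, 3, 4] / [2, 9] / [6];  Q = [1, 3, 4] / [2, 5] / [6]
  Insert 8 (step 7): P = [1, 3, 4, 8] / [2, 9] / [6];  Q = [1, 3, 4, 7] / [2, 5] / [6]
  Insert 5 (step 8): P = [1, 3, 4, 5] / [2, 8] / [6, 9];  Q = [1, 3, 4, 7] / [2, 5] / [6, 8]
  Insert 7 (step 9): P = [1, 3, 4, 5, 7] / [2, 8] / [6, 9];  Q = [1, 3, 4, 7, 9] / [2, 5] / [6, 8]
Final shape: (5, 2, 2).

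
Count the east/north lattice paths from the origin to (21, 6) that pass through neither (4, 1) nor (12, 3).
Number of paths = 113740

Inclusion–exclusion. Total paths: C(27, 21) = 296010. Through P₁: C(5, 4)·C(22, 17) = 131670. Through P₂: C(15, 12)·C(12, 9) = 100100. Since P₁ is strictly southwest of P₂, a monotone path through both must visit P₁ then P₂; paths through both = C(5, 4)·C(10, 8)·C(12, 9) = 49500. Avoid both = 296010 − 131670 − 100100 + 49500 = 113740.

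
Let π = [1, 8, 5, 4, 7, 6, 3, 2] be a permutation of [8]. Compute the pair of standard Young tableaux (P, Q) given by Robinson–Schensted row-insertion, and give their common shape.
P = [1, 2, 6] / [3, 7] / [4] / [5] / [8];  Q = [1, 2, 5] / [3, 6] / [4] / [7] / [8];  common shape = (3, 2, 1, 1, 1)

Row-insert the values π_1, π_2, … into P one at a time, bumping the leftmost entry strictly greater than the inserted value down to the next row. The recording tableau Q records, in position (i, j), the step at which that cell was added to P.
  Insert 1 (step 1): P = [1];  Q = [1]
  Insert 8 (step 2): P = [1, 8];  Q = [1, 2]
  Insert 5 (step 3): P = [1, 5] / [8];  Q = [1, 2] / [3]
  Insert 4 (step 4): P = [1, 4] / [5] / [8];  Q = [1, 2] / [3] / [4]
  Insert 7 (step 5): P = [1, 4, 7] / [5] / [8];  Q = [1, 2, 5] / [3] / [4]
  Insert 6 (step 6): P = [1, 4, 6] / [5, 7] / [8];  Q = [1, 2, 5] / [3, 6] / [4]
  Insert 3 (step 7): P = [1, 3, 6] / [4, 7] / [5] / [8];  Q = [1, 2, 5] / [3, 6] / [4] / [7]
  Insert 2 (step 8): P = [1, 2, 6] / [3, 7] / [4] / [5] / [8];  Q = [1, 2, 5] / [3, 6] / [4] / [7] / [8]
Final shape: (3, 2, 1, 1, 1).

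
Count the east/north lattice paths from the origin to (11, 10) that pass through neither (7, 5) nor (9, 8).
Number of paths = 154584

Inclusion–exclusion. Total paths: C(21, 11) = 352716. Through P₁: C(12, 7)·C(9, 4) = 99792. Through P₂: C(17, 9)·C(4, 2) = 145860. Since P₁ is strictly southwest of P₂, a monotone path through both must visit P₁ then P₂; paths through both = C(12, 7)·C(5, 2)·C(4, 2) = 47520. Avoid both = 352716 − 99792 − 145860 + 47520 = 154584.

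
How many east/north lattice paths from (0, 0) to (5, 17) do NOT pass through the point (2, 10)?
Number of paths = 18414

Total paths from (0, 0) to (5, 17): C(22, 5) = 26334. Paths through (2, 10): (paths (0, 0) → (2, 10)) × (paths (2, 10) → (5, 17)) = C(12, 2) · C(10, 3) = 66 · 120 = 7920. Avoidance count = 26334 − 7920 = 18414.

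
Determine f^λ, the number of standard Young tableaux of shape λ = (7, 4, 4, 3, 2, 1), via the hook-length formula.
# SYT of shape (7, 4, 4, 3, 2, 1) = 814773960

Hook-length formula: f^λ = n! / Π hook(c), product over all cells c of the Young diagram. For λ = (7, 4, 4, 3, 2, 1), n = 21 boxes. Hook lengths by row (left-to-right, top-to-bottom): [12, 10, 8, 6, 3, 2, 1]; [8, 6, 4, 2]; [7, 5, 3, 1]; [5, 3, 1]; [3, 1]; [1]. Product of hooks = 62705664000. So f^λ = 21! / 62705664000 = 51090942171709440000 / 62705664000 = 814773960.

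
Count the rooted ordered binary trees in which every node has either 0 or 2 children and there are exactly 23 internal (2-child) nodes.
C_23 = 343059613650

These full binary trees are counted by the Catalan number C_n = (1/(n + 1)) · C(2n, n). For n = 23: C_23 = (1/24) · C(46, 23) = 8233430727600/24 = 343059613650.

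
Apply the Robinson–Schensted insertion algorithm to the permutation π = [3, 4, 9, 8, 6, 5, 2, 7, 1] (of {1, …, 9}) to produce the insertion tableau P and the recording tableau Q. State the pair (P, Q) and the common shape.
P = [1, 4, 5, 7] / [2] / [3] / [6] / [8] / [9];  Q = [1, 2, 3, 8] / [4] / [5] / [6] / [7] / [9];  common shape = (4, 1, 1, 1, 1, 1)

Row-insert the values π_1, π_2, … into P one at a time, bumping the leftmost entry strictly greater than the inserted value down to the next row. The recording tableau Q records, in position (i, j), the step at which that cell was added to P.
  Insert 3 (step 1): P = [3];  Q = [1]
  Insert 4 (step 2): P = [3, 4];  Q = [1, 2]
  Insert 9 (step 3): P = [3, 4, 9];  Q = [1, 2, 3]
  Insert 8 (step 4): P = [3, 4, 8] / [9];  Q = [1, 2, 3] / [4]
  Insert 6 (step 5): P = [3, 4, 6] / [8] / [9];  Q = [1, 2, 3] / [4] / [5]
  Insert 5 (step 6): P = [3, 4, 5] / [6] / [8] / [9];  Q = [1, 2, 3] / [4] / [5] / [6]
  Insert 2 (step 7): P = [2, 4, 5] / [3] / [6] / [8] / [9];  Q = [1, 2, 3] / [4] / [5] / [6] / [7]
  Insert 7 (step 8): P = [2, 4, 5, 7] / [3] / [6] / [8] / [9];  Q = [1, 2, 3, 8] / [4] / [5] / [6] / [7]
  Insert 1 (step 9): P = [1, 4, 5, 7] / [2] / [3] / [6] / [8] / [9];  Q = [1, 2, 3, 8] / [4] / [5] / [6] / [7] / [9]
Final shape: (4, 1, 1, 1, 1, 1).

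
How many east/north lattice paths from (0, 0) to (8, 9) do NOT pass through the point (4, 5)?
Number of paths = 15490

Total paths from (0, 0) to (8, 9): C(17, 8) = 24310. Paths through (4, 5): (paths (0, 0) → (4, 5)) × (paths (4, 5) → (8, 9)) = C(9, 4) · C(8, 4) = 126 · 70 = 8820. Avoidance count = 24310 − 8820 = 15490.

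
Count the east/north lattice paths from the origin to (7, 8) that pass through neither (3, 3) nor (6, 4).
Number of paths = 3265

Inclusion–exclusion. Total paths: C(15, 7) = 6435. Through P₁: C(6, 3)·C(9, 4) = 2520. Through P₂: C(10, 6)·C(5, 1) = 1050. Since P₁ is strictly southwest of P₂, a monotone path through both must visit P₁ then P₂; paths through both = C(6, 3)·C(4, 3)·C(5, 1) = 400. Avoid both = 6435 − 2520 − 1050 + 400 = 3265.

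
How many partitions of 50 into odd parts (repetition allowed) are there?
p_odd(50) = 3658

Enumerate partitions using only odd parts via the recurrence o(n, m) = o(n, m−2) + o(n−m, m) over odd m, starting from the largest odd part ≤ n. This gives p_odd(50) = 3658. (Euler's theorem: equals the count of distinct-part partitions.)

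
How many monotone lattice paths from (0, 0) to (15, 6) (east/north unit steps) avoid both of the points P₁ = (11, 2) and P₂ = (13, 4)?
Number of paths = 37332

Inclusion–exclusion. Total paths: C(21, 15) = 54264. Through P₁: C(13, 11)·C(8, 4) = 5460. Through P₂: C(17, 13)·C(4, 2) = 14280. Since P₁ is strictly southwest of P₂, a monotone path through both must visit P₁ then P₂; paths through both = C(13, 11)·C(4, 2)·C(4, 2) = 2808. Avoid both = 54264 − 5460 − 14280 + 2808 = 37332.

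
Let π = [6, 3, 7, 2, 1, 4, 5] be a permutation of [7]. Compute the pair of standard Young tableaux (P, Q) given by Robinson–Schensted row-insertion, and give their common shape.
P = [1, 4, 5] / [2, 7] / [3] / [6];  Q = [1, 3, 7] / [2, 6] / [4] / [5];  common shape = (3, 2, 1, 1)

Row-insert the values π_1, π_2, … into P one at a time, bumping the leftmost entry strictly greater than the inserted value down to the next row. The recording tableau Q records, in position (i, j), the step at which that cell was added to P.
  Insert 6 (step 1): P = [6];  Q = [1]
  Insert 3 (step 2): P = [3] / [6];  Q = [1] / [2]
  Insert 7 (step 3): P = [3, 7] / [6];  Q = [1, 3] / [2]
  Insert 2 (step 4): P = [2, 7] / [3] / [6];  Q = [1, 3] / [2] / [4]
  Insert 1 (step 5): P = [1, 7] / [2] / [3] / [6];  Q = [1, 3] / [2] / [4] / [5]
  Insert 4 (step 6): P = [1, 4] / [2, 7] / [3] / [6];  Q = [1, 3] / [2, 6] / [4] / [5]
  Insert 5 (step 7): P = [1, 4, 5] / [2, 7] / [3] / [6];  Q = [1, 3, 7] / [2, 6] / [4] / [5]
Final shape: (3, 2, 1, 1).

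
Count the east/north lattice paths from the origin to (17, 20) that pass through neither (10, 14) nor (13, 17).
Number of paths = 9721137864

Inclusion–exclusion. Total paths: C(37, 17) = 15905368710. Through P₁: C(24, 10)·C(13, 7) = 3365515296. Through P₂: C(30, 13)·C(7, 4) = 4191594750. Since P₁ is strictly southwest of P₂, a monotone path through both must visit P₁ then P₂; paths through both = C(24, 10)·C(6, 3)·C(7, 4) = 1372879200. Avoid both = 15905368710 − 3365515296 − 4191594750 + 1372879200 = 9721137864.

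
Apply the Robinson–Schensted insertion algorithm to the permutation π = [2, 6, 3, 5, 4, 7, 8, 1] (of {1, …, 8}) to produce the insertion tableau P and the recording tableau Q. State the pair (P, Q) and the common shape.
P = [1, 3, 4, 7, 8] / [2] / [5] / [6];  Q = [1, 2, 4, 6, 7] / [3] / [5] / [8];  common shape = (5, 1, 1, 1)

Row-insert the values π_1, π_2, … into P one at a time, bumping the leftmost entry strictly greater than the inserted value down to the next row. The recording tableau Q records, in position (i, j), the step at which that cell was added to P.
  Insert 2 (step 1): P = [2];  Q = [1]
  Insert 6 (step 2): P = [2, 6];  Q = [1, 2]
  Insert 3 (step 3): P = [2, 3] / [6];  Q = [1, 2] / [3]
  Insert 5 (step 4): P = [2, 3, 5] / [6];  Q = [1, 2, 4] / [3]
  Insert 4 (step 5): P = [2, 3, 4] / [5] / [6];  Q = [1, 2, 4] / [3] / [5]
  Insert 7 (step 6): P = [2, 3, 4, 7] / [5] / [6];  Q = [1, 2, 4, 6] / [3] / [5]
  Insert 8 (step 7): P = [2, 3, 4, 7, 8] / [5] / [6];  Q = [1, 2, 4, 6, 7] / [3] / [5]
  Insert 1 (step 8): P = [1, 3, 4, 7, 8] / [2] / [5] / [6];  Q = [1, 2, 4, 6, 7] / [3] / [5] / [8]
Final shape: (5, 1, 1, 1).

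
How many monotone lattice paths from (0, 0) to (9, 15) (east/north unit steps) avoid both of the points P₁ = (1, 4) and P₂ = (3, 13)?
Number of paths = 921614

Inclusion–exclusion. Total paths: C(24, 9) = 1307504. Through P₁: C(5, 1)·C(19, 8) = 377910. Through P₂: C(16, 3)·C(8, 6) = 15680. Since P₁ is strictly southwest of P₂, a monotone path through both must visit P₁ then P₂; paths through both = C(5, 1)·C(11, 2)·C(8, 6) = 7700. Avoid both = 1307504 − 377910 − 15680 + 7700 = 921614.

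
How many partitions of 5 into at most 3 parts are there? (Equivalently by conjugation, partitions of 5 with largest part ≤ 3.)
p(5, parts ≤ 3) = 5

Partitions of 5 with all parts ≤ 3: 3+2, 3+1+1, 2+2+1, 2+1+1+1, 1+1+1+1+1. Count = 5.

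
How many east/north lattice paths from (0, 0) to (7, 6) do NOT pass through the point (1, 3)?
Number of paths = 1380

Total paths from (0, 0) to (7, 6): C(13, 7) = 1716. Paths through (1, 3): (paths (0, 0) → (1, 3)) × (paths (1, 3) → (7, 6)) = C(4, 1) · C(9, 6) = 4 · 84 = 336. Avoidance count = 1716 − 336 = 1380.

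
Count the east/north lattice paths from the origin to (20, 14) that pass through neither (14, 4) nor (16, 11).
Number of paths = 915000435

Inclusion–exclusion. Total paths: C(34, 20) = 1391975640. Through P₁: C(18, 14)·C(16, 6) = 24504480. Through P₂: C(27, 16)·C(7, 4) = 456326325. Since P₁ is strictly southwest of P₂, a monotone path through both must visit P₁ then P₂; paths through both = C(18, 14)·C(9, 2)·C(7, 4) = 3855600. Avoid both = 1391975640 − 24504480 − 456326325 + 3855600 = 915000435.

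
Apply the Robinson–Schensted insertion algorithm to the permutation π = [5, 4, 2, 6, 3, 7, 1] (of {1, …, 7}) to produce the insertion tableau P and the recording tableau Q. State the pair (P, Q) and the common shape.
P = [1, 3, 7] / [2, 6] / [4] / [5];  Q = [1, 4, 6] / [2, 5] / [3] / [7];  common shape = (3, 2, 1, 1)

Row-insert the values π_1, π_2, … into P one at a time, bumping the leftmost entry strictly greater than the inserted value down to the next row. The recording tableau Q records, in position (i, j), the step at which that cell was added to P.
  Insert 5 (step 1): P = [5];  Q = [1]
  Insert 4 (step 2): P = [4] / [5];  Q = [1] / [2]
  Insert 2 (step 3): P = [2] / [4] / [5];  Q = [1] / [2] / [3]
  Insert 6 (step 4): P = [2, 6] / [4] / [5];  Q = [1, 4] / [2] / [3]
  Insert 3 (step 5): P = [2, 3] / [4, 6] / [5];  Q = [1, 4] / [2, 5] / [3]
  Insert 7 (step 6): P = [2, 3, 7] / [4, 6] / [5];  Q = [1, 4, 6] / [2, 5] / [3]
  Insert 1 (step 7): P = [1, 3, 7] / [2, 6] / [4] / [5];  Q = [1, 4, 6] / [2, 5] / [3] / [7]
Final shape: (3, 2, 1, 1).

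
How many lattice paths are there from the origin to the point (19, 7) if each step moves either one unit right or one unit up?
Number of paths = 657800

A monotone lattice path from (0, 0) to (19, 7) consists of 19 east steps and 7 north steps in some order, so it is determined by which 19 of the 26 steps are east. The count is C(26, 19) = 657800.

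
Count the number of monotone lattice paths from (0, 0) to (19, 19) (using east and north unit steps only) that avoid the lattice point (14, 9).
Number of paths = 32891242230

Total paths from (0, 0) to (19, 19): C(38, 19) = 35345263800. Paths through (14, 9): (paths (0, 0) → (14, 9)) × (paths (14, 9) → (19, 19)) = C(23, 14) · C(15, 5) = 817190 · 3003 = 2454021570. Avoidance count = 35345263800 − 2454021570 = 32891242230.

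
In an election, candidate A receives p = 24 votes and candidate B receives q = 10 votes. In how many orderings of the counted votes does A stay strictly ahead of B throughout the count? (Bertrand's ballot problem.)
Strict-lead orderings = 53993940

Total orderings of the 34 votes with 24 for A: C(34, 24) = 131128140. By the Bertrand ballot formula (Cycle Lemma / reflection principle), the number of orderings in which A is strictly ahead of B throughout is (p − q)/(p + q) · C(p + q, p) = (24 − 10)/(24 + 10) · 131128140 = 53993940.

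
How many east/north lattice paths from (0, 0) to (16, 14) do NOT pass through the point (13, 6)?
Number of paths = 140945895

Total paths from (0, 0) to (16, 14): C(30, 16) = 145422675. Paths through (13, 6): (paths (0, 0) → (13, 6)) × (paths (13, 6) → (16, 14)) = C(19, 13) · C(11, 3) = 27132 · 165 = 4476780. Avoidance count = 145422675 − 4476780 = 140945895.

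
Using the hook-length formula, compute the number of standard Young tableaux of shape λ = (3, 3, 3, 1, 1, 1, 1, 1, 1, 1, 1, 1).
# SYT of shape (3, 3, 3, 1, 1, 1, 1, 1, 1, 1, 1, 1) = 56100

Hook-length formula: f^λ = n! / Π hook(c), product over all cells c of the Young diagram. For λ = (3, 3, 3, 1, 1, 1, 1, 1, 1, 1, 1, 1), n = 18 boxes. Hook lengths by row (left-to-right, top-to-bottom): [14, 4, 3]; [13, 3, 2]; [12, 2, 1]; [9]; [8]; [7]; [6]; [5]; [4]; [3]; [2]; [1]. Product of hooks = 114124308480. So f^λ = 18! / 114124308480 = 6402373705728000 / 114124308480 = 56100.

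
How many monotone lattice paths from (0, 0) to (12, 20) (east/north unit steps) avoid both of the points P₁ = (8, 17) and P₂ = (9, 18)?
Number of paths = 162700965

Inclusion–exclusion. Total paths: C(32, 12) = 225792840. Through P₁: C(25, 8)·C(7, 4) = 37855125. Through P₂: C(27, 9)·C(5, 3) = 46868250. Since P₁ is strictly southwest of P₂, a monotone path through both must visit P₁ then P₂; paths through both = C(25, 8)·C(2, 1)·C(5, 3) = 21631500. Avoid both = 225792840 − 37855125 − 46868250 + 21631500 = 162700965.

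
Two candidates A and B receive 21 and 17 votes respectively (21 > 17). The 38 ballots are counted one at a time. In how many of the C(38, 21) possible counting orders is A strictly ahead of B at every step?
Strict-lead orderings = 3029594040

Total orderings of the 38 votes with 21 for A: C(38, 21) = 28781143380. By the Bertrand ballot formula (Cycle Lemma / reflection principle), the number of orderings in which A is strictly ahead of B throughout is (p − q)/(p + q) · C(p + q, p) = (21 − 17)/(21 + 17) · 28781143380 = 3029594040.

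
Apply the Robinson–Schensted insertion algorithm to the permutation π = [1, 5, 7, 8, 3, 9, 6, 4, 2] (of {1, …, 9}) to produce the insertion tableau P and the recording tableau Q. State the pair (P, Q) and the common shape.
P = [1, 2, 4, 8, 9] / [3, 6] / [5] / [7];  Q = [1, 2, 3, 4, 6] / [5, 7] / [8] / [9];  common shape = (5, 2, 1, 1)

Row-insert the values π_1, π_2, … into P one at a time, bumping the leftmost entry strictly greater than the inserted value down to the next row. The recording tableau Q records, in position (i, j), the step at which that cell was added to P.
  Insert 1 (step 1): P = [1];  Q = [1]
  Insert 5 (step 2): P = [1, 5];  Q = [1, 2]
  Insert 7 (step 3): P = [1, 5, 7];  Q = [1, 2, 3]
  Insert 8 (step 4): P = [1, 5, 7, 8];  Q = [1, 2, 3, 4]
  Insert 3 (step 5): P = [1, 3, 7, 8] / [5];  Q = [1, 2, 3, 4] / [5]
  Insert 9 (step 6): P = [1, 3, 7, 8, 9] / [5];  Q = [1, 2, 3, 4, 6] / [5]
  Insert 6 (step 7): P = [1, 3, 6, 8, 9] / [5, 7];  Q = [1, 2, 3, 4, 6] / [5, 7]
  Insert 4 (step 8): P = [1, 3, 4, 8, 9] / [5, 6] / [7];  Q = [1, 2, 3, 4, 6] / [5, 7] / [8]
  Insert 2 (step 9): P = [1, 2, 4, 8, 9] / [3, 6] / [5] / [7];  Q = [1, 2, 3, 4, 6] / [5, 7] / [8] / [9]
Final shape: (5, 2, 1, 1).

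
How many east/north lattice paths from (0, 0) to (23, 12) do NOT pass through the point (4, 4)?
Number of paths = 679046550

Total paths from (0, 0) to (23, 12): C(35, 23) = 834451800. Paths through (4, 4): (paths (0, 0) → (4, 4)) × (paths (4, 4) → (23, 12)) = C(8, 4) · C(27, 19) = 70 · 2220075 = 155405250. Avoidance count = 834451800 − 155405250 = 679046550.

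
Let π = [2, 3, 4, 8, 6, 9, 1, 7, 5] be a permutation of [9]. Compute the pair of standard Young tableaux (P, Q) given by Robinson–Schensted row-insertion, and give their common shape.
P = [1, 3, 4, 5, 7] / [2, 6] / [8, 9];  Q = [1, 2, 3, 4, 6] / [5, 8] / [7, 9];  common shape = (5, 2, 2)

Row-insert the values π_1, π_2, … into P one at a time, bumping the leftmost entry strictly greater than the inserted value down to the next row. The recording tableau Q records, in position (i, j), the step at which that cell was added to P.
  Insert 2 (step 1): P = [2];  Q = [1]
  Insert 3 (step 2): P = [2, 3];  Q = [1, 2]
  Insert 4 (step 3): P = [2, 3, 4];  Q = [1, 2, 3]
  Insert 8 (step 4): P = [2, 3, 4, 8];  Q = [1, 2, 3, 4]
  Insert 6 (step 5): P = [2, 3, 4, 6] / [8];  Q = [1, 2, 3, 4] / [5]
  Insert 9 (step 6): P = [2, 3, 4, 6, 9] / [8];  Q = [1, 2, 3, 4, 6] / [5]
  Insert 1 (step 7): P = [1, 3, 4, 6, 9] / [2] / [8];  Q = [1, 2, 3, 4, 6] / [5] / [7]
  Insert 7 (step 8): P = [1, 3, 4, 6, 7] / [2, 9] / [8];  Q = [1, 2, 3, 4, 6] / [5, 8] / [7]
  Insert 5 (step 9): P = [1, 3, 4, 5, 7] / [2, 6] / [8, 9];  Q = [1, 2, 3, 4, 6] / [5, 8] / [7, 9]
Final shape: (5, 2, 2).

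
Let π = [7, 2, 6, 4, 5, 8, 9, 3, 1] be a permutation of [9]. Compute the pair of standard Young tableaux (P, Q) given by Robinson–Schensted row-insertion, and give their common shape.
P = [1, 3, 5, 8, 9] / [2] / [4] / [6] / [7];  Q = [1, 3, 5, 6, 7] / [2] / [4] / [8] / [9];  common shape = (5, 1, 1, 1, 1)

Row-insert the values π_1, π_2, … into P one at a time, bumping the leftmost entry strictly greater than the inserted value down to the next row. The recording tableau Q records, in position (i, j), the step at which that cell was added to P.
  Insert 7 (step 1): P = [7];  Q = [1]
  Insert 2 (step 2): P = [2] / [7];  Q = [1] / [2]
  Insert 6 (step 3): P = [2, 6] / [7];  Q = [1, 3] / [2]
  Insert 4 (step 4): P = [2, 4] / [6] / [7];  Q = [1, 3] / [2] / [4]
  Insert 5 (step 5): P = [2, 4, 5] / [6] / [7];  Q = [1, 3, 5] / [2] / [4]
  Insert 8 (step 6): P = [2, 4, 5, 8] / [6] / [7];  Q = [1, 3, 5, 6] / [2] / [4]
  Insert 9 (step 7): P = [2, 4, 5, 8, 9] / [6] / [7];  Q = [1, 3, 5, 6, 7] / [2] / [4]
  Insert 3 (step 8): P = [2, 3, 5, 8, 9] / [4] / [6] / [7];  Q = [1, 3, 5, 6, 7] / [2] / [4] / [8]
  Insert 1 (step 9): P = [1, 3, 5, 8, 9] / [2] / [4] / [6] / [7];  Q = [1, 3, 5, 6, 7] / [2] / [4] / [8] / [9]
Final shape: (5, 1, 1, 1, 1).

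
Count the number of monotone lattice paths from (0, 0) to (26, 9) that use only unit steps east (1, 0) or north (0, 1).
Number of paths = 70607460

A monotone lattice path from (0, 0) to (26, 9) consists of 26 east steps and 9 north steps in some order, so it is determined by which 26 of the 35 steps are east. The count is C(35, 26) = 70607460.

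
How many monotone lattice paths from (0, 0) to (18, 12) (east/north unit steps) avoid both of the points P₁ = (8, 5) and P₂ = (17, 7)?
Number of paths = 59811735

Inclusion–exclusion. Total paths: C(30, 18) = 86493225. Through P₁: C(13, 8)·C(17, 10) = 25029576. Through P₂: C(24, 17)·C(6, 1) = 2076624. Since P₁ is strictly southwest of P₂, a monotone path through both must visit P₁ then P₂; paths through both = C(13, 8)·C(11, 9)·C(6, 1) = 424710. Avoid both = 86493225 − 25029576 − 2076624 + 424710 = 59811735.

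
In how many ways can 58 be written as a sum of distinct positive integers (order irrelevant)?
q(58) = 8808

A partition into distinct parts is a strictly decreasing sequence summing to n. The recurrence d(n, m) = d(n, m−1) + d(n−m, m−1) (use part m at most once) with q(n) = d(n, n) gives q(58) = 8808. (Euler's theorem: # distinct-part partitions = # odd-part partitions.)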